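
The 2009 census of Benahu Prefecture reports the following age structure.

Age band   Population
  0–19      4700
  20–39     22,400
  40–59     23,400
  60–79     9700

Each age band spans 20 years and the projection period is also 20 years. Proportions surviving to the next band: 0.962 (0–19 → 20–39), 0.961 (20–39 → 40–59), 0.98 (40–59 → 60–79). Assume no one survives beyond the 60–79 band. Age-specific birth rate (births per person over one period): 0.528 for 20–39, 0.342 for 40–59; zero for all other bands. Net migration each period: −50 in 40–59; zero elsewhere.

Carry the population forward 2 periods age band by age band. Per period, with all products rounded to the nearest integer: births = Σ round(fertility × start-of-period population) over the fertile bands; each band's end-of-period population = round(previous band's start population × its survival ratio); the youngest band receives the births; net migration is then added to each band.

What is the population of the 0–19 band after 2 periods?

(Groups numbered youngest = 1 to oldest = 4.)
Period 1.
Births: 22400 × 0.528 = 11827 ; 23400 × 0.342 = 8003 → 19830
Group 2: 4700 × 0.962 = 4521
Group 3: 22400 × 0.961 = 21526
Group 4: 23400 × 0.98 = 22932
Net migration: Group 3 − 50 → 21476
Population now: 0–19=19830, 20–39=4521, 40–59=21476, 60–79=22932
Period 2.
Births: 4521 × 0.528 = 2387 ; 21476 × 0.342 = 7345 → 9732
Group 2: 19830 × 0.962 = 19076
Group 3: 4521 × 0.961 = 4345
Group 4: 21476 × 0.98 = 21046
Net migration: Group 3 − 50 → 4295
Population now: 0–19=9732, 20–39=19076, 40–59=4295, 60–79=21046

9732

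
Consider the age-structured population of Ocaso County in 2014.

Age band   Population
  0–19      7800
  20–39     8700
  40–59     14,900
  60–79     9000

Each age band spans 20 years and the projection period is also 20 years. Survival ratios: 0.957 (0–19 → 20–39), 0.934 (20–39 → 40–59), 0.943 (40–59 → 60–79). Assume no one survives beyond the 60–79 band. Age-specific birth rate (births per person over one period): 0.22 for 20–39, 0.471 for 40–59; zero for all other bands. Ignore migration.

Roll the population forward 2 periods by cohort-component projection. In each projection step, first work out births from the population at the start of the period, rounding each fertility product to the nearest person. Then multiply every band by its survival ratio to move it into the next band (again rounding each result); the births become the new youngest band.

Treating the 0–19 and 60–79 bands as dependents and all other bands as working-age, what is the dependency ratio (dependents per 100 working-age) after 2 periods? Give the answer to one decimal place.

Call the bands 1 to 4, youngest first.
Period 1.
Births: 8700 * 0.22 = 1914  |  14900 * 0.471 = 7018 ⇒ total 8932
Band 2: 7800 * 0.957 = 7465
Band 3: 8700 * 0.934 = 8126
Band 4: 14900 * 0.943 = 14051
Giving 8932 / 7465 / 8126 / 14051.
Period 2.
Births: 7465 * 0.22 = 1642  |  8126 * 0.471 = 3827 ⇒ total 5469
Band 2: 8932 * 0.957 = 8548
Band 3: 7465 * 0.934 = 6972
Band 4: 8126 * 0.943 = 7663
Giving 5469 / 8548 / 6972 / 7663.
Dependents (band 0–19 + band 60–79) = 5469 + 7663 = 13132; working-age = 15520; ratio = 13132/15520 × 100 = 84.6

84.6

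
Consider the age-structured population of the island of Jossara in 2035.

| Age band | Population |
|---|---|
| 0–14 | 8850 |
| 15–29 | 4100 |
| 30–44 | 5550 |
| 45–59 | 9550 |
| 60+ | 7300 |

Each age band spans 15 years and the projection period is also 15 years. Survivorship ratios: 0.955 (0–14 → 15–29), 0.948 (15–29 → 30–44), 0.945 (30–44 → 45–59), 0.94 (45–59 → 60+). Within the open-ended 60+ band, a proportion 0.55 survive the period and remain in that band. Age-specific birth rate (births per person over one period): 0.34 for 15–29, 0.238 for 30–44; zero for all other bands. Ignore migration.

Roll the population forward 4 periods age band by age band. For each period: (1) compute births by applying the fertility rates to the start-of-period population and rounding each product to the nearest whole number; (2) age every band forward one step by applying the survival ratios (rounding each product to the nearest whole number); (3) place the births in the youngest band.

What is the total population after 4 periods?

[period 1]
Births: 4100 × 0.34 = 1394, 5550 × 0.238 = 1321 → total 2715
15–29: 8850 × 0.955 = 8452
30–44: 4100 × 0.948 = 3887
45–59: 5550 × 0.945 = 5245
60+: 9550 × 0.94 + 7300 × 0.55 = 8977 + 4015 = 12992
Population now: 0–14=2715, 15–29=8452, 30–44=3887, 45–59=5245, 60+=12992
[period 2]
Births: 8452 × 0.34 = 2874, 3887 × 0.238 = 925 → total 3799
15–29: 2715 × 0.955 = 2593
30–44: 8452 × 0.948 = 8012
45–59: 3887 × 0.945 = 3673
60+: 5245 × 0.94 + 12992 × 0.55 = 4930 + 7146 = 12076
Population now: 0–14=3799, 15–29=2593, 30–44=8012, 45–59=3673, 60+=12076
[period 3]
Births: 2593 × 0.34 = 882, 8012 × 0.238 = 1907 → total 2789
15–29: 3799 × 0.955 = 3628
30–44: 2593 × 0.948 = 2458
45–59: 8012 × 0.945 = 7571
60+: 3673 × 0.94 + 12076 × 0.55 = 3453 + 6642 = 10095
Population now: 0–14=2789, 15–29=3628, 30–44=2458, 45–59=7571, 60+=10095
[period 4]
Births: 3628 × 0.34 = 1234, 2458 × 0.238 = 585 → total 1819
15–29: 2789 × 0.955 = 2663
30–44: 3628 × 0.948 = 3439
45–59: 2458 × 0.945 = 2323
60+: 7571 × 0.94 + 10095 × 0.55 = 7117 + 5552 = 12669
Population now: 0–14=1819, 15–29=2663, 30–44=3439, 45–59=2323, 60+=12669
Total after period 4: 1819 + 2663 + 3439 + 2323 + 12669 = 22913

22913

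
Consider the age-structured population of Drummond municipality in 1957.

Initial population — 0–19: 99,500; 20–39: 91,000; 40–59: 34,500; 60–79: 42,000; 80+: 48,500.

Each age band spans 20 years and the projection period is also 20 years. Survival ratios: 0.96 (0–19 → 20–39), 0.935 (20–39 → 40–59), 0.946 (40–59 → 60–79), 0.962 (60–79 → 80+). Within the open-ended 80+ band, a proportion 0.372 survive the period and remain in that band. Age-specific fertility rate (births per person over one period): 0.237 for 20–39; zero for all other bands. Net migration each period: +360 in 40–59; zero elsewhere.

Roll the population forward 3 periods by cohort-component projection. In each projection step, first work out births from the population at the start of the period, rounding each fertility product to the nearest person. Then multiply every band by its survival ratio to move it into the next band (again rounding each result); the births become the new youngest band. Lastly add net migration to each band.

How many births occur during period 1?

Call the groups 1 to 5, youngest first.
Period 1:
Births: 91000 × 0.237 = 21567
Group 2: 99500 × 0.96 = 95520
Group 3: 91000 × 0.935 = 85085
Group 4: 34500 × 0.946 = 32637
Group 5: 42000 × 0.962 + 48500 × 0.372 = 40404 + 18042 = 58446
Net migration: Group 3 + 360 → 85445
End of period: [21567, 95520, 85445, 32637, 58446]

21567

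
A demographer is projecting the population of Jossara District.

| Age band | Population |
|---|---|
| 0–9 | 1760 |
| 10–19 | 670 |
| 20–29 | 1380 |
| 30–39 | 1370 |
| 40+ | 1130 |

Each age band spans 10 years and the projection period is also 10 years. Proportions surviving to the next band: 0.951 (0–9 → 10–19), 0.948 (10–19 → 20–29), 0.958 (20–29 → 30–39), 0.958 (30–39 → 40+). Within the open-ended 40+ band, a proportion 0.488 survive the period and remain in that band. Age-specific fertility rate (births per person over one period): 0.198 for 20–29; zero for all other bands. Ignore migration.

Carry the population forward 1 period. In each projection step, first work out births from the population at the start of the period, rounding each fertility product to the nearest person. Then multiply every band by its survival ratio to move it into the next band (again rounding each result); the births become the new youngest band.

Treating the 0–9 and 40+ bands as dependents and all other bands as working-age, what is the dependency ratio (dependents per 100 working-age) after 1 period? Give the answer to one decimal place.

58.8

After projecting period 1:
Births: 1380 × 0.198 = 273
10–19: 1760 × 0.951 = 1674
20–29: 670 × 0.948 = 635
30–39: 1380 × 0.958 = 1322
40+: 1370 × 0.958 + 1130 × 0.488 = 1312 + 551 = 1863
→ [273, 1674, 635, 1322, 1863]
Dependents (band 0–9 + band 40+) = 273 + 1863 = 2136; working-age = 3631; ratio = 2136/3631 × 100 = 58.8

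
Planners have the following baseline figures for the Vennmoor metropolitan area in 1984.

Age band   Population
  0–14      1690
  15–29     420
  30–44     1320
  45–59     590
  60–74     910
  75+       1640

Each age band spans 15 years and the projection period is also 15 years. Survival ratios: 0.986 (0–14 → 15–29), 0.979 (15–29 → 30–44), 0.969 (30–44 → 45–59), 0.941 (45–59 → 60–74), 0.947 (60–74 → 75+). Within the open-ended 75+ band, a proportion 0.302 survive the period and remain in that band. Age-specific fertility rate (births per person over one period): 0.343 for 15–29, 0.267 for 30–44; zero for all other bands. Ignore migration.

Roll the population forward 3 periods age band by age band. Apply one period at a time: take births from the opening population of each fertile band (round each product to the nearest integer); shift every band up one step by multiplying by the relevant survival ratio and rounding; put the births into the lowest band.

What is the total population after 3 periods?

After projecting period 1:
Births: 420 * 0.343 = 144 ; 1320 * 0.267 = 352 → 496
15–29: 1690 * 0.986 = 1666
30–44: 420 * 0.979 = 411
45–59: 1320 * 0.969 = 1279
60–74: 590 * 0.941 = 555
75+: 910 * 0.947 + 1640 * 0.302 = 862 + 495 = 1357
Giving 496 / 1666 / 411 / 1279 / 555 / 1357.
After projecting period 2:
Births: 1666 * 0.343 = 571 ; 411 * 0.267 = 110 → 681
15–29: 496 * 0.986 = 489
30–44: 1666 * 0.979 = 1631
45–59: 411 * 0.969 = 398
60–74: 1279 * 0.941 = 1204
75+: 555 * 0.947 + 1357 * 0.302 = 526 + 410 = 936
Giving 681 / 489 / 1631 / 398 / 1204 / 936.
After projecting period 3:
Births: 489 * 0.343 = 168 ; 1631 * 0.267 = 435 → 603
15–29: 681 * 0.986 = 671
30–44: 489 * 0.979 = 479
45–59: 1631 * 0.969 = 1580
60–74: 398 * 0.941 = 375
75+: 1204 * 0.947 + 936 * 0.302 = 1140 + 283 = 1423
Giving 603 / 671 / 479 / 1580 / 375 / 1423.
Total after period 3: 603 + 671 + 479 + 1580 + 375 + 1423 = 5131

5131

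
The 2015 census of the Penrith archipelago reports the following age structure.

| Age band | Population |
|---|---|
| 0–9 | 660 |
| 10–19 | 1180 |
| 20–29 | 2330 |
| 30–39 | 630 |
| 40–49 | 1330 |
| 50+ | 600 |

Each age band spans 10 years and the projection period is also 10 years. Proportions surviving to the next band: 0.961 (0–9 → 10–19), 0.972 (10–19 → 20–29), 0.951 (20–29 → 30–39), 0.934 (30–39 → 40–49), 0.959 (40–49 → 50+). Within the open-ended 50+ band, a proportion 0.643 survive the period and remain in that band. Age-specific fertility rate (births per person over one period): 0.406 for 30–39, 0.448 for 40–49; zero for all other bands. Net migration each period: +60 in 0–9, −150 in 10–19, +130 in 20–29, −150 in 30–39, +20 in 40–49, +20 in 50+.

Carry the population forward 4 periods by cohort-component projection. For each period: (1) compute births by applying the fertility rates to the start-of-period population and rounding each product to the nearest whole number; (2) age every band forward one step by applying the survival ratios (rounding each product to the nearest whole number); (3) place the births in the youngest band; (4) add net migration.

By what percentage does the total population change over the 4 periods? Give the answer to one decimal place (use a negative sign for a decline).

2.3

Period 1:
Births: 630 × 0.406 = 256  |  1330 × 0.448 = 596 → total 852
10–19: 660 × 0.961 = 634
20–29: 1180 × 0.972 = 1147
30–39: 2330 × 0.951 = 2216
40–49: 630 × 0.934 = 588
50+: 1330 × 0.959 + 600 × 0.643 = 1275 + 386 = 1661
Net migration: 0–9 + 60 → 912; 10–19 − 150 → 484; 20–29 + 130 → 1277; 30–39 − 150 → 2066; 40–49 + 20 → 608; 50+ + 20 → 1681
Population now: 0–9=912, 10–19=484, 20–29=1277, 30–39=2066, 40–49=608, 50+=1681
Period 2:
Births: 2066 × 0.406 = 839  |  608 × 0.448 = 272 → total 1111
10–19: 912 × 0.961 = 876
20–29: 484 × 0.972 = 470
30–39: 1277 × 0.951 = 1214
40–49: 2066 × 0.934 = 1930
50+: 608 × 0.959 + 1681 × 0.643 = 583 + 1081 = 1664
Net migration: 0–9 + 60 → 1171; 10–19 − 150 → 726; 20–29 + 130 → 600; 30–39 − 150 → 1064; 40–49 + 20 → 1950; 50+ + 20 → 1684
Population now: 0–9=1171, 10–19=726, 20–29=600, 30–39=1064, 40–49=1950, 50+=1684
Period 3:
Births: 1064 × 0.406 = 432  |  1950 × 0.448 = 874 → total 1306
10–19: 1171 × 0.961 = 1125
20–29: 726 × 0.972 = 706
30–39: 600 × 0.951 = 571
40–49: 1064 × 0.934 = 994
50+: 1950 × 0.959 + 1684 × 0.643 = 1870 + 1083 = 2953
Net migration: 0–9 + 60 → 1366; 10–19 − 150 → 975; 20–29 + 130 → 836; 30–39 − 150 → 421; 40–49 + 20 → 1014; 50+ + 20 → 2973
Population now: 0–9=1366, 10–19=975, 20–29=836, 30–39=421, 40–49=1014, 50+=2973
Period 4:
Births: 421 × 0.406 = 171  |  1014 × 0.448 = 454 → total 625
10–19: 1366 × 0.961 = 1313
20–29: 975 × 0.972 = 948
30–39: 836 × 0.951 = 795
40–49: 421 × 0.934 = 393
50+: 1014 × 0.959 + 2973 × 0.643 = 972 + 1912 = 2884
Net migration: 0–9 + 60 → 685; 10–19 − 150 → 1163; 20–29 + 130 → 1078; 30–39 − 150 → 645; 40–49 + 20 → 413; 50+ + 20 → 2904
Population now: 0–9=685, 10–19=1163, 20–29=1078, 30–39=645, 40–49=413, 50+=2904
Total: 6730 → 6888; change = 158; percentage change = 2.3%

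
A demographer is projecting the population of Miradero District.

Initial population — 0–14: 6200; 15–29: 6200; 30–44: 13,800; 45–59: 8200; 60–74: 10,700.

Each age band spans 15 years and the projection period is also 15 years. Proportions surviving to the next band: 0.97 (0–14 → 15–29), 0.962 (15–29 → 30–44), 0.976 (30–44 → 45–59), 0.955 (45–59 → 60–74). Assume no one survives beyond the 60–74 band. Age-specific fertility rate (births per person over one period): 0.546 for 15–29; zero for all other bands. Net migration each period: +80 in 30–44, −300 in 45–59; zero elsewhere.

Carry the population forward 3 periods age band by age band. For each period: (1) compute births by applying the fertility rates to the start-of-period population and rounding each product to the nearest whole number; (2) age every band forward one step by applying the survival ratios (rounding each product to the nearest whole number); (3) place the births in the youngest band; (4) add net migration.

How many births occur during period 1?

3385

— Period 1 —
Births: 6200 × 0.546 = 3385
15–29: 6200 × 0.97 = 6014
30–44: 6200 × 0.962 = 5964
45–59: 13800 × 0.976 = 13469
60–74: 8200 × 0.955 = 7831
Net migration: 30–44 + 80 → 6044; 45–59 − 300 → 13169
Giving 3385 / 6014 / 6044 / 13169 / 7831.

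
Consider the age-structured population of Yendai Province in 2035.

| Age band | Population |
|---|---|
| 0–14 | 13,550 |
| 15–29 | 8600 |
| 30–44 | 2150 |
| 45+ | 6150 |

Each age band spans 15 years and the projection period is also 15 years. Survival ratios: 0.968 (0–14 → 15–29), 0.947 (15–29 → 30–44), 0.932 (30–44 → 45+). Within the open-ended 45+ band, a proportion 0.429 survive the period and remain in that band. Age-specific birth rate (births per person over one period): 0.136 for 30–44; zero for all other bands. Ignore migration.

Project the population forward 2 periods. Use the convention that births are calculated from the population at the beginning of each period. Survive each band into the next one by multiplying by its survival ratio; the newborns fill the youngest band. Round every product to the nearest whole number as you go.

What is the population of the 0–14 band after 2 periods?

(Bands numbered youngest = 1 to oldest = 4.)
[period 1]
Births: 2150 × 0.136 = 292
Band 2: 13550 × 0.968 = 13116
Band 3: 8600 × 0.947 = 8144
Band 4: 2150 × 0.932 + 6150 × 0.429 = 2004 + 2638 = 4642
Population now: 0–14=292, 15–29=13116, 30–44=8144, 45+=4642
[period 2]
Births: 8144 × 0.136 = 1108
Band 2: 292 × 0.968 = 283
Band 3: 13116 × 0.947 = 12421
Band 4: 8144 × 0.932 + 4642 × 0.429 = 7590 + 1991 = 9581
Population now: 0–14=1108, 15–29=283, 30–44=12421, 45+=9581

1108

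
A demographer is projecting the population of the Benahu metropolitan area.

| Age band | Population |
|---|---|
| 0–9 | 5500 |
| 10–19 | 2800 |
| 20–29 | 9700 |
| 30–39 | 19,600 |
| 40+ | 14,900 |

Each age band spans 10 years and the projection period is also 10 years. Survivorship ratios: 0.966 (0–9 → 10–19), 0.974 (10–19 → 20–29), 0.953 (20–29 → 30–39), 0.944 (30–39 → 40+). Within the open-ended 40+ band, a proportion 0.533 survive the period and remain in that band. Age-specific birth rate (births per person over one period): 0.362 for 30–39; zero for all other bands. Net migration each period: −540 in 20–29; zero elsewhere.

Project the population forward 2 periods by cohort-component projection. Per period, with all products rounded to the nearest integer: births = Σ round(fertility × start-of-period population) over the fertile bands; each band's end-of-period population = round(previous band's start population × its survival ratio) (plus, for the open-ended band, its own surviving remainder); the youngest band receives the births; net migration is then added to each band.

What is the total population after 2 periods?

Let group 1 be 0–9 through group 5 = 40+.
Period 1:
Births: 19600 × 0.362 = 7095
Group 2: 5500 × 0.966 = 5313
Group 3: 2800 × 0.974 = 2727
Group 4: 9700 × 0.953 = 9244
Group 5: 19600 × 0.944 + 14900 × 0.533 = 18502 + 7942 = 26444
Net migration: Group 3 − 540 → 2187
End of period: [7095, 5313, 2187, 9244, 26444]
Period 2:
Births: 9244 × 0.362 = 3346
Group 2: 7095 × 0.966 = 6854
Group 3: 5313 × 0.974 = 5175
Group 4: 2187 × 0.953 = 2084
Group 5: 9244 × 0.944 + 26444 × 0.533 = 8726 + 14095 = 22821
Net migration: Group 3 − 540 → 4635
End of period: [3346, 6854, 4635, 2084, 22821]
Total after period 2: 3346 + 6854 + 4635 + 2084 + 22821 = 39740

39740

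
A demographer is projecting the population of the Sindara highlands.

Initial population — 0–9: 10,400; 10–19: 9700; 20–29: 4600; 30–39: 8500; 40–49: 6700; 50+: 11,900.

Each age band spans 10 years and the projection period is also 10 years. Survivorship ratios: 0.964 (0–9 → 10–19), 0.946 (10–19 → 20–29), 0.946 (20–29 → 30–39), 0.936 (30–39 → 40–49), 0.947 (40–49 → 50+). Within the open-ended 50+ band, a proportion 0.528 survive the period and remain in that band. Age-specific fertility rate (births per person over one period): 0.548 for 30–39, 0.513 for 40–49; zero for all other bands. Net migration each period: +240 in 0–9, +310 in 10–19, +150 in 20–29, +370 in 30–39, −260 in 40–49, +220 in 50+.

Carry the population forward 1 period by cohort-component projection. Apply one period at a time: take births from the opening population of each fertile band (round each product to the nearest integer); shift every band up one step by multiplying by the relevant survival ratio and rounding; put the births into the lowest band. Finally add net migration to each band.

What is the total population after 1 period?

53263

Call the bands 1 to 6, youngest first.
After projecting period 1:
Births: 8500 * 0.548 = 4658, 6700 * 0.513 = 3437 — total 8095
Band 2: 10400 * 0.964 = 10026
Band 3: 9700 * 0.946 = 9176
Band 4: 4600 * 0.946 = 4352
Band 5: 8500 * 0.936 = 7956
Band 6: 6700 * 0.947 + 11900 * 0.528 = 6345 + 6283 = 12628
Net migration: Band 1 + 240 → 8335; Band 2 + 310 → 10336; Band 3 + 150 → 9326; Band 4 + 370 → 4722; Band 5 − 260 → 7696; Band 6 + 220 → 12848
Population now: 0–9=8335, 10–19=10336, 20–29=9326, 30–39=4722, 40–49=7696, 50+=12848
Total after period 1: 8335 + 10336 + 9326 + 4722 + 7696 + 12848 = 53263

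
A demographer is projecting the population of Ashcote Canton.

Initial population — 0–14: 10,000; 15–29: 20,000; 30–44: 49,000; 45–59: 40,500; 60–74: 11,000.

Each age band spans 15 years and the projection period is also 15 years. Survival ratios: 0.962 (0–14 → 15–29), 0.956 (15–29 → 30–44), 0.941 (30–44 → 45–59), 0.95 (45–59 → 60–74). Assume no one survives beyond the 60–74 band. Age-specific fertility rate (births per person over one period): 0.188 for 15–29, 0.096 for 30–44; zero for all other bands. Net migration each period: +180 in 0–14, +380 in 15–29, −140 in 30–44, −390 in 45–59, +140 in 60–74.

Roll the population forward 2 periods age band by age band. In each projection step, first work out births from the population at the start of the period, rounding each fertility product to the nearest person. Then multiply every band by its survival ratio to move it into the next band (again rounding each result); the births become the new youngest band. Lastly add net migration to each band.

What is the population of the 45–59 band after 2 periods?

[period 1]
Births: 20000 × 0.188 = 3760, 49000 × 0.096 = 4704 — total 8464
15–29: 10000 × 0.962 = 9620
30–44: 20000 × 0.956 = 19120
45–59: 49000 × 0.941 = 46109
60–74: 40500 × 0.95 = 38475
Net migration: 0–14 + 180 → 8644; 15–29 + 380 → 10000; 30–44 − 140 → 18980; 45–59 − 390 → 45719; 60–74 + 140 → 38615
→ [8644, 10000, 18980, 45719, 38615]
[period 2]
Births: 10000 × 0.188 = 1880, 18980 × 0.096 = 1822 — total 3702
15–29: 8644 × 0.962 = 8316
30–44: 10000 × 0.956 = 9560
45–59: 18980 × 0.941 = 17860
60–74: 45719 × 0.95 = 43433
Net migration: 0–14 + 180 → 3882; 15–29 + 380 → 8696; 30–44 − 140 → 9420; 45–59 − 390 → 17470; 60–74 + 140 → 43573
→ [3882, 8696, 9420, 17470, 43573]

17470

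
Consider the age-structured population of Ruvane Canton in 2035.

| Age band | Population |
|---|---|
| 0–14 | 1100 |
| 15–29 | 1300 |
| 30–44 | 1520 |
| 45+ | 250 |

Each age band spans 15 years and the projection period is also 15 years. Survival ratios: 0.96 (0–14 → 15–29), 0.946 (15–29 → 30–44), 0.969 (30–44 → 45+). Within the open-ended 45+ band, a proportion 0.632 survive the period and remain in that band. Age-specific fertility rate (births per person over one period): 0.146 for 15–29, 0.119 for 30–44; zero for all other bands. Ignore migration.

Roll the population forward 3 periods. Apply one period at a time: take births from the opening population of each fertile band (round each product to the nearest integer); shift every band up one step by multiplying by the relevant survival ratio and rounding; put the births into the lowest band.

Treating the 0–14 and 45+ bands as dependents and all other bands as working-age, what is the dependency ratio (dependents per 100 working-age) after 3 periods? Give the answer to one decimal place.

Numbering the groups 1..4 from youngest to oldest:
Period 1.
Births: 1300 * 0.146 = 190  |  1520 * 0.119 = 181 → 371
Group 2: 1100 * 0.96 = 1056
Group 3: 1300 * 0.946 = 1230
Group 4: 1520 * 0.969 + 250 * 0.632 = 1473 + 158 = 1631
End of period: [371, 1056, 1230, 1631]
Period 2.
Births: 1056 * 0.146 = 154  |  1230 * 0.119 = 146 → 300
Group 2: 371 * 0.96 = 356
Group 3: 1056 * 0.946 = 999
Group 4: 1230 * 0.969 + 1631 * 0.632 = 1192 + 1031 = 2223
End of period: [300, 356, 999, 2223]
Period 3.
Births: 356 * 0.146 = 52  |  999 * 0.119 = 119 → 171
Group 2: 300 * 0.96 = 288
Group 3: 356 * 0.946 = 337
Group 4: 999 * 0.969 + 2223 * 0.632 = 968 + 1405 = 2373
End of period: [171, 288, 337, 2373]
Dependents (band 0–14 + band 45+) = 171 + 2373 = 2544; working-age = 625; ratio = 2544/625 × 100 = 407.0

407.0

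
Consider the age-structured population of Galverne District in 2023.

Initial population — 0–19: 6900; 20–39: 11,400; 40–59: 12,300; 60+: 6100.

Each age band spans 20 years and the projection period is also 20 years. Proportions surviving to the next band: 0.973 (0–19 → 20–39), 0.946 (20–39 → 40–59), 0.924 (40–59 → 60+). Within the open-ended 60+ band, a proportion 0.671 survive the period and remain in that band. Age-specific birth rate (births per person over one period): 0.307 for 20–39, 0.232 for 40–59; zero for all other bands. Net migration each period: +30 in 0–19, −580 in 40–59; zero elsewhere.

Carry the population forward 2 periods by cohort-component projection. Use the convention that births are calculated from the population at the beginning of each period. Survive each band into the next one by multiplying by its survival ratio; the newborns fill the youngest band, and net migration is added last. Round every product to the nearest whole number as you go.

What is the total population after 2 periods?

Call the bands 1 to 4, youngest first.
[period 1]
Births: 11400 × 0.307 = 3500 ; 12300 × 0.232 = 2854 → 6354
Band 2: 6900 × 0.973 = 6714
Band 3: 11400 × 0.946 = 10784
Band 4: 12300 × 0.924 + 6100 × 0.671 = 11365 + 4093 = 15458
Net migration: Band 1 + 30 → 6384; Band 3 − 580 → 10204
End of period: [6384, 6714, 10204, 15458]
[period 2]
Births: 6714 × 0.307 = 2061 ; 10204 × 0.232 = 2367 → 4428
Band 2: 6384 × 0.973 = 6212
Band 3: 6714 × 0.946 = 6351
Band 4: 10204 × 0.924 + 15458 × 0.671 = 9428 + 10372 = 19800
Net migration: Band 1 + 30 → 4458; Band 3 − 580 → 5771
End of period: [4458, 6212, 5771, 19800]
Total after period 2: 4458 + 6212 + 5771 + 19800 = 36241

36241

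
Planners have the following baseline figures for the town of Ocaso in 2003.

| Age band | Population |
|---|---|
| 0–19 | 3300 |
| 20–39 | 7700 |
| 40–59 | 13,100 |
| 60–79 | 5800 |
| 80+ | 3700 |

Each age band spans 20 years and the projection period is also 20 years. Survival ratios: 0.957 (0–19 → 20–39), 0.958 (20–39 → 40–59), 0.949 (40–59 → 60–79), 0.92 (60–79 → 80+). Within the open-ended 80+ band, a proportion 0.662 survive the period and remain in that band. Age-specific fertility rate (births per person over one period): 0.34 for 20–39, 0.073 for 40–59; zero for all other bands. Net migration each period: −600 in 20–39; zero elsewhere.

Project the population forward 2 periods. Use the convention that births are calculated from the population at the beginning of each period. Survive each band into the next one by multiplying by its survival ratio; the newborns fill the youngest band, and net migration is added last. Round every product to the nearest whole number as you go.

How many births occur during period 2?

(Groups numbered youngest = 1 to oldest = 5.)
Period 1:
Births: 7700 × 0.34 = 2618  |  13100 × 0.073 = 956 → 3574
Group 2: 3300 × 0.957 = 3158
Group 3: 7700 × 0.958 = 7377
Group 4: 13100 × 0.949 = 12432
Group 5: 5800 × 0.92 + 3700 × 0.662 = 5336 + 2449 = 7785
Net migration: Group 2 − 600 → 2558
Giving 3574 / 2558 / 7377 / 12432 / 7785.
Period 2:
Births: 2558 × 0.34 = 870  |  7377 × 0.073 = 539 → 1409
Group 2: 3574 × 0.957 = 3420
Group 3: 2558 × 0.958 = 2451
Group 4: 7377 × 0.949 = 7001
Group 5: 12432 × 0.92 + 7785 × 0.662 = 11437 + 5154 = 16591
Net migration: Group 2 − 600 → 2820
Giving 1409 / 2820 / 2451 / 7001 / 16591.

1409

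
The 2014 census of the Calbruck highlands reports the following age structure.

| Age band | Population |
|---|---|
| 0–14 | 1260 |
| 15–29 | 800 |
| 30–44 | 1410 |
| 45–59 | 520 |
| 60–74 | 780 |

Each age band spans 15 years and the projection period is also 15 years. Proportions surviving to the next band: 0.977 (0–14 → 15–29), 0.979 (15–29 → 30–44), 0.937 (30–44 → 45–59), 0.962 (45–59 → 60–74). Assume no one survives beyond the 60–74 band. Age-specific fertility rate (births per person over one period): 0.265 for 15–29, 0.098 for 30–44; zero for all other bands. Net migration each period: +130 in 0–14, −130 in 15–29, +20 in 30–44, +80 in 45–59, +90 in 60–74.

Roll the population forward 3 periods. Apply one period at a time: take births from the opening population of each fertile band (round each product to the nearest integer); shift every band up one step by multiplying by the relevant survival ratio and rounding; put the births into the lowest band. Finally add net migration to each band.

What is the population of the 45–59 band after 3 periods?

1109

(Groups numbered youngest = 1 to oldest = 5.)
After projecting period 1:
Births: 800 * 0.265 = 212  |  1410 * 0.098 = 138 → 350
Group 2: 1260 * 0.977 = 1231
Group 3: 800 * 0.979 = 783
Group 4: 1410 * 0.937 = 1321
Group 5: 520 * 0.962 = 500
Net migration: Group 1 + 130 → 480; Group 2 − 130 → 1101; Group 3 + 20 → 803; Group 4 + 80 → 1401; Group 5 + 90 → 590
Giving 480 / 1101 / 803 / 1401 / 590.
After projecting period 2:
Births: 1101 * 0.265 = 292  |  803 * 0.098 = 79 → 371
Group 2: 480 * 0.977 = 469
Group 3: 1101 * 0.979 = 1078
Group 4: 803 * 0.937 = 752
Group 5: 1401 * 0.962 = 1348
Net migration: Group 1 + 130 → 501; Group 2 − 130 → 339; Group 3 + 20 → 1098; Group 4 + 80 → 832; Group 5 + 90 → 1438
Giving 501 / 339 / 1098 / 832 / 1438.
After projecting period 3:
Births: 339 * 0.265 = 90  |  1098 * 0.098 = 108 → 198
Group 2: 501 * 0.977 = 489
Group 3: 339 * 0.979 = 332
Group 4: 1098 * 0.937 = 1029
Group 5: 832 * 0.962 = 800
Net migration: Group 1 + 130 → 328; Group 2 − 130 → 359; Group 3 + 20 → 352; Group 4 + 80 → 1109; Group 5 + 90 → 890
Giving 328 / 359 / 352 / 1109 / 890.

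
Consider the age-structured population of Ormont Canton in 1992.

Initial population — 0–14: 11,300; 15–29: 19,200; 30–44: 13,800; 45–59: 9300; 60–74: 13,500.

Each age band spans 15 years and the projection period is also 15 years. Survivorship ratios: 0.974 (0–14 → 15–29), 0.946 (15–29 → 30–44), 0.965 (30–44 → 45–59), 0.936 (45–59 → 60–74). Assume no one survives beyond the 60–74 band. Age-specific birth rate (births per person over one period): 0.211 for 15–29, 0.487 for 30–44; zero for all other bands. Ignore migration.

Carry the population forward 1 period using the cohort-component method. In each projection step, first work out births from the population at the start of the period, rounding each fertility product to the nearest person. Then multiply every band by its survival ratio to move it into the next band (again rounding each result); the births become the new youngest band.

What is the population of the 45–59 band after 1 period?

Numbering the groups 1..5 from youngest to oldest:
Period 1:
Births: 19200 * 0.211 = 4051 ; 13800 * 0.487 = 6721 — total 10772
Group 2: 11300 * 0.974 = 11006
Group 3: 19200 * 0.946 = 18163
Group 4: 13800 * 0.965 = 13317
Group 5: 9300 * 0.936 = 8705
Population now: 0–14=10772, 15–29=11006, 30–44=18163, 45–59=13317, 60–74=8705

13317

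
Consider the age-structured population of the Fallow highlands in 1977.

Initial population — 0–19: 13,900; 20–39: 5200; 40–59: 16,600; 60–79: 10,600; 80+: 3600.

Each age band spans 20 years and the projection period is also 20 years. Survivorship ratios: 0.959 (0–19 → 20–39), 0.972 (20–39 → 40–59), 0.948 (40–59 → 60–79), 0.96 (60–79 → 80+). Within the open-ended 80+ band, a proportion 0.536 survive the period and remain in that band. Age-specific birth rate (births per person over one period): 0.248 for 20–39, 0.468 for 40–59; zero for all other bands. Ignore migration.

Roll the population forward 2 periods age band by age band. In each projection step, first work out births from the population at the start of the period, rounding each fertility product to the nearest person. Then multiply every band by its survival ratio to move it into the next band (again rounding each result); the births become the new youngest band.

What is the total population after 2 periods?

53704

[period 1]
Births: 5200 * 0.248 = 1290, 16600 * 0.468 = 7769 ⇒ total 9059
20–39: 13900 * 0.959 = 13330
40–59: 5200 * 0.972 = 5054
60–79: 16600 * 0.948 = 15737
80+: 10600 * 0.96 + 3600 * 0.536 = 10176 + 1930 = 12106
→ [9059, 13330, 5054, 15737, 12106]
[period 2]
Births: 13330 * 0.248 = 3306, 5054 * 0.468 = 2365 ⇒ total 5671
20–39: 9059 * 0.959 = 8688
40–59: 13330 * 0.972 = 12957
60–79: 5054 * 0.948 = 4791
80+: 15737 * 0.96 + 12106 * 0.536 = 15108 + 6489 = 21597
→ [5671, 8688, 12957, 4791, 21597]
Total after period 2: 5671 + 8688 + 12957 + 4791 + 21597 = 53704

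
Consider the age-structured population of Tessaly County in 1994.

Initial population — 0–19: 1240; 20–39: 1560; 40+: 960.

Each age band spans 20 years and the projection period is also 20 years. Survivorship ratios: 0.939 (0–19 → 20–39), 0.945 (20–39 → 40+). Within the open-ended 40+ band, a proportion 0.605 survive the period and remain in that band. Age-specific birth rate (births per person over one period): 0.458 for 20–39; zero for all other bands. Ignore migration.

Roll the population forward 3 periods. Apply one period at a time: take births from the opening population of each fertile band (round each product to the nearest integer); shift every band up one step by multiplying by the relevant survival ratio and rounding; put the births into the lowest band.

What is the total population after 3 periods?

Period 1:
Births: 1560 × 0.458 = 714
20–39: 1240 × 0.939 = 1164
40+: 1560 × 0.945 + 960 × 0.605 = 1474 + 581 = 2055
Giving 714 / 1164 / 2055.
Period 2:
Births: 1164 × 0.458 = 533
20–39: 714 × 0.939 = 670
40+: 1164 × 0.945 + 2055 × 0.605 = 1100 + 1243 = 2343
Giving 533 / 670 / 2343.
Period 3:
Births: 670 × 0.458 = 307
20–39: 533 × 0.939 = 500
40+: 670 × 0.945 + 2343 × 0.605 = 633 + 1418 = 2051
Giving 307 / 500 / 2051.
Total after period 3: 307 + 500 + 2051 = 2858

2858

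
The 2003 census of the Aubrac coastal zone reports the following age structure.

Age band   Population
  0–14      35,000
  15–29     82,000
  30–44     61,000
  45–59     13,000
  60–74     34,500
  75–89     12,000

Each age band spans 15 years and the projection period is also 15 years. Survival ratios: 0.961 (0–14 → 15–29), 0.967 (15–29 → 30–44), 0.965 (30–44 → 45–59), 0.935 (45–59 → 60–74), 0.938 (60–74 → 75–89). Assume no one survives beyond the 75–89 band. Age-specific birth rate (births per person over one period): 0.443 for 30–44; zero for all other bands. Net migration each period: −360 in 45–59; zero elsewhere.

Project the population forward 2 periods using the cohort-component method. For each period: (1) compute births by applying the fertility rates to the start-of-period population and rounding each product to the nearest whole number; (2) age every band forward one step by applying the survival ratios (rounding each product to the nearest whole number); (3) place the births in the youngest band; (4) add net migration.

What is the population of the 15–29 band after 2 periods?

Numbering the groups 1..6 from youngest to oldest:
After projecting period 1:
Births: 61000 × 0.443 = 27023
Group 2: 35000 × 0.961 = 33635
Group 3: 82000 × 0.967 = 79294
Group 4: 61000 × 0.965 = 58865
Group 5: 13000 × 0.935 = 12155
Group 6: 34500 × 0.938 = 32361
Net migration: Group 4 − 360 → 58505
Giving 27023 / 33635 / 79294 / 58505 / 12155 / 32361.
After projecting period 2:
Births: 79294 × 0.443 = 35127
Group 2: 27023 × 0.961 = 25969
Group 3: 33635 × 0.967 = 32525
Group 4: 79294 × 0.965 = 76519
Group 5: 58505 × 0.935 = 54702
Group 6: 12155 × 0.938 = 11401
Net migration: Group 4 − 360 → 76159
Giving 35127 / 25969 / 32525 / 76159 / 54702 / 11401.

25969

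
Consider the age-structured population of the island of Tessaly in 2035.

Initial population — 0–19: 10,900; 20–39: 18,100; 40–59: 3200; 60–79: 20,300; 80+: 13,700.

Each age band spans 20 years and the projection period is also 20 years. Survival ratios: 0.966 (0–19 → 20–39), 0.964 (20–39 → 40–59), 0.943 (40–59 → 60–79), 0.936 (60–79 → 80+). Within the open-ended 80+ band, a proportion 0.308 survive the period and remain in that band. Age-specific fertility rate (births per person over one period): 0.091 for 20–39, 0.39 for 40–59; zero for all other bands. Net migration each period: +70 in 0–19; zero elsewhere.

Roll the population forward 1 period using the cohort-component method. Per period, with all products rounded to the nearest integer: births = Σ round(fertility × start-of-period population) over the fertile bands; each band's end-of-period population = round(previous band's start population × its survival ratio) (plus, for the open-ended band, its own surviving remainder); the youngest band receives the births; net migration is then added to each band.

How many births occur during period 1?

2895

After projecting period 1:
Births: 18100 × 0.091 = 1647  |  3200 × 0.39 = 1248 ⇒ total 2895
20–39: 10900 × 0.966 = 10529
40–59: 18100 × 0.964 = 17448
60–79: 3200 × 0.943 = 3018
80+: 20300 × 0.936 + 13700 × 0.308 = 19001 + 4220 = 23221
Net migration: 0–19 + 70 → 2965
End of period: [2965, 10529, 17448, 3018, 23221]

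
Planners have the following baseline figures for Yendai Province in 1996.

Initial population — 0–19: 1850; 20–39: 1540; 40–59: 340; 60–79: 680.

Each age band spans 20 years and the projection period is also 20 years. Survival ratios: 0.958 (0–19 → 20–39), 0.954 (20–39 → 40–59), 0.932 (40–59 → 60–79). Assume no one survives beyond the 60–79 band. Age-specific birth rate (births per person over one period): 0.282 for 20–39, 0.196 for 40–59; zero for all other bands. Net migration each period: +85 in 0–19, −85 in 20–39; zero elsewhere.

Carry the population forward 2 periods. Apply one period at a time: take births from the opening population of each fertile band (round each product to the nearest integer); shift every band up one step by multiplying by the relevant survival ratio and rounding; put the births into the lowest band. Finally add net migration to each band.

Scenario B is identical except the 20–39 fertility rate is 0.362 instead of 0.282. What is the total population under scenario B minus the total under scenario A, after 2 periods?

Numbering the bands 1..4 from youngest to oldest:
[period 1]
Births: 1540 * 0.282 = 434, 340 * 0.196 = 67 ⇒ total 501
Band 2: 1850 * 0.958 = 1772
Band 3: 1540 * 0.954 = 1469
Band 4: 340 * 0.932 = 317
Net migration: Band 1 + 85 → 586; Band 2 − 85 → 1687
End of period: [586, 1687, 1469, 317]
[period 2]
Births: 1687 * 0.282 = 476, 1469 * 0.196 = 288 ⇒ total 764
Band 2: 586 * 0.958 = 561
Band 3: 1687 * 0.954 = 1609
Band 4: 1469 * 0.932 = 1369
Net migration: Band 1 + 85 → 849; Band 2 − 85 → 476
End of period: [849, 476, 1609, 1369]
Scenario A total after 2 periods: 4303
Scenario B projection —
[period 1]
Births: 1540 * 0.362 = 557, 340 * 0.196 = 67 ⇒ total 624
Band 2: 1850 * 0.958 = 1772
Band 3: 1540 * 0.954 = 1469
Band 4: 340 * 0.932 = 317
Net migration: Band 1 + 85 → 709; Band 2 − 85 → 1687
End of period: [709, 1687, 1469, 317]
[period 2]
Births: 1687 * 0.362 = 611, 1469 * 0.196 = 288 ⇒ total 899
Band 2: 709 * 0.958 = 679
Band 3: 1687 * 0.954 = 1609
Band 4: 1469 * 0.932 = 1369
Net migration: Band 1 + 85 → 984; Band 2 − 85 → 594
End of period: [984, 594, 1609, 1369]
Scenario B total after 2 periods: 4556
Difference B − A = 4556 − 4303 = 253

253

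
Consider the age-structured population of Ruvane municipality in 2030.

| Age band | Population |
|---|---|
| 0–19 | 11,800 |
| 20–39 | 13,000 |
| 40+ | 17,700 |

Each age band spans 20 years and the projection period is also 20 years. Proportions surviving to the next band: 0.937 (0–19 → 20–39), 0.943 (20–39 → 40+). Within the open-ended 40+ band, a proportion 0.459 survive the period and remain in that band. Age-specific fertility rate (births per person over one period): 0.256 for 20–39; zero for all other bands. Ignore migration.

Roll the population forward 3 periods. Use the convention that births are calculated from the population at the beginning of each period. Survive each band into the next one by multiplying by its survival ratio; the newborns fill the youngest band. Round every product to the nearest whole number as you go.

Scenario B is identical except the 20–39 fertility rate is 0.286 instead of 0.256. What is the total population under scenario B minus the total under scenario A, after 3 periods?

853

Call the groups 1 to 3, youngest first.
Period 1:
Births: 13000 * 0.256 = 3328
Group 2: 11800 * 0.937 = 11057
Group 3: 13000 * 0.943 + 17700 * 0.459 = 12259 + 8124 = 20383
Population now: 0–19=3328, 20–39=11057, 40+=20383
Period 2:
Births: 11057 * 0.256 = 2831
Group 2: 3328 * 0.937 = 3118
Group 3: 11057 * 0.943 + 20383 * 0.459 = 10427 + 9356 = 19783
Population now: 0–19=2831, 20–39=3118, 40+=19783
Period 3:
Births: 3118 * 0.256 = 798
Group 2: 2831 * 0.937 = 2653
Group 3: 3118 * 0.943 + 19783 * 0.459 = 2940 + 9080 = 12020
Population now: 0–19=798, 20–39=2653, 40+=12020
Scenario A total after 3 periods: 15471
Scenario B projection —
Period 1:
Births: 13000 * 0.286 = 3718
Group 2: 11800 * 0.937 = 11057
Group 3: 13000 * 0.943 + 17700 * 0.459 = 12259 + 8124 = 20383
Population now: 0–19=3718, 20–39=11057, 40+=20383
Period 2:
Births: 11057 * 0.286 = 3162
Group 2: 3718 * 0.937 = 3484
Group 3: 11057 * 0.943 + 20383 * 0.459 = 10427 + 9356 = 19783
Population now: 0–19=3162, 20–39=3484, 40+=19783
Period 3:
Births: 3484 * 0.286 = 996
Group 2: 3162 * 0.937 = 2963
Group 3: 3484 * 0.943 + 19783 * 0.459 = 3285 + 9080 = 12365
Population now: 0–19=996, 20–39=2963, 40+=12365
Scenario B total after 3 periods: 16324
Difference B − A = 16324 − 15471 = 853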